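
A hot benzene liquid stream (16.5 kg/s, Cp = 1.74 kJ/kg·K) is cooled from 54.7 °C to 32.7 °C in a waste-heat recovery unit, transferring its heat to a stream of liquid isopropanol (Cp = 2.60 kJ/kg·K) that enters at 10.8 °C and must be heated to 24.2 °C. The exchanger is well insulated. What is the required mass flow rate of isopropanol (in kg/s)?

ṁ_c = 18.1 kg/s

Heat released by hot stream: Q = 16.5 × 1.74 × (54.7 − 32.7) = 631.62 kJ/s
Energy balance on cold side (adiabatic exchanger): Q = ṁ_c·Cp_c·(T_c,out − T_c,in)
ṁ_c = 631.62 / [2.60 × (24.2 − 10.8)] = 18.129 kg/s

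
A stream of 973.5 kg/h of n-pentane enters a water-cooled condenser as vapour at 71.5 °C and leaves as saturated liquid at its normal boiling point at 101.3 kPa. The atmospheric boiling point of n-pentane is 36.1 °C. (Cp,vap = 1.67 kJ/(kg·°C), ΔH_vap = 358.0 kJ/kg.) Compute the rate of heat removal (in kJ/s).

Q_c = 113 kJ/s

vapour 71.5→36.1 °C: -59.118 kJ/kg
condensation at 36.1 °C: -358 kJ/kg
Δh = -59.118 + -358 = -417.12 kJ/kg
Q = ṁ·Δh = 973.5 kg/h × -417.12 kJ/kg = -406060 kJ/h
|Q| = 112.8 kW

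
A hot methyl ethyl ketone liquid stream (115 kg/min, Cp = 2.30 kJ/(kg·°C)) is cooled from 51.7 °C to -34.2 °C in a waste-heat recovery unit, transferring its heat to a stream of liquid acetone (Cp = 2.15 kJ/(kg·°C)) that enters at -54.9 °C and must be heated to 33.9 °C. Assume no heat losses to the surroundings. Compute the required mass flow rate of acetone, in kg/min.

Heat released by hot stream: Q = 115 × 2.30 × (51.7 − -34.2) = 22721 kJ/min
Energy balance on cold side (adiabatic exchanger): Q = ṁ_c·Cp_c·(T_c,out − T_c,in)
ṁ_c = 22721 / [2.15 × (33.9 − -54.9)] = 119.01 kg/min

ṁ_c = 119 kg/min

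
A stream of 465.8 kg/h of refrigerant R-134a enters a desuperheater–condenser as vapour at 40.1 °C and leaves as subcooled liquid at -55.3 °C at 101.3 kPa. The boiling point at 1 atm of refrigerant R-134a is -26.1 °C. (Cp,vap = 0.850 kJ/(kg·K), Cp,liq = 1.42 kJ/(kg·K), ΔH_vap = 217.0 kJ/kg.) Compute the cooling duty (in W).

vapour 40.1→-26.1 °C: -56.27 kJ/kg
condensation at -26.1 °C: -217 kJ/kg
liquid -26.1→-55.3 °C: -41.464 kJ/kg
Δh = -56.27 + -217 + -41.464 = -314.73 kJ/kg
Q = ṁ·Δh = 465.8 kg/h × -314.73 kJ/kg = -146600 kJ/h
|Q| = 40.723 kW = 40723 W

Q_c = 40700 W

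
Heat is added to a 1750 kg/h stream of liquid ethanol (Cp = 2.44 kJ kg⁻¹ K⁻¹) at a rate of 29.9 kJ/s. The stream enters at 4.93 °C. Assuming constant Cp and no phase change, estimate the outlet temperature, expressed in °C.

T_out = 30.1 °C

Q = 29.9 kJ/s = 107640 kJ/h
ΔT = Q/(ṁ·Cp) = 107640/(1750×2.44) = 25.208 K
T_out = 4.93 + 25.208 = 30.138 °C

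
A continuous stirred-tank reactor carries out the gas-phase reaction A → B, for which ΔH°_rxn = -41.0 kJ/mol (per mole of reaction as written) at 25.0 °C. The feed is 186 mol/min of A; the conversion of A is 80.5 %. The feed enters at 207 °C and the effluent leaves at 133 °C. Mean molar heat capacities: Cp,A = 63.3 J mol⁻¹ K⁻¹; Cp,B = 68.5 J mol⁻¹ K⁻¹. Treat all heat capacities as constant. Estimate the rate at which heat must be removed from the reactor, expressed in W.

Q_out = 115000 W

Extent of reaction ξ = 0.805 × 186 = 149.73 mol/min
Reaction term: ξ·ΔH°_rxn = 149.73 × -41.0 = -6138.9 kJ/min
Sensible, feed 207→25 °C: -2142.8 kJ/min
Outlet flows (mol/min): A 36.27, B 149.73
Sensible, products 25→133 °C: 1355.7 kJ/min
Q = ΔH = -6926.1 kJ/min = -115.44 kW
Heat removed = 115440 W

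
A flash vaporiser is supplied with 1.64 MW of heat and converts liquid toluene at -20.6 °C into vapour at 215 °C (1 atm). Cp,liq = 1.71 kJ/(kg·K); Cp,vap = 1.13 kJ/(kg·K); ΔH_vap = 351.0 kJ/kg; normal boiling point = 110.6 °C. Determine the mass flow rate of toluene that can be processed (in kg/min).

Δh = 1.71×(110.6−-20.6) + 351.0 + 1.13×(215−110.6) = 693.32 kJ/kg
Q = 1.64 MW = 1640 kJ/s = 98400 kJ/min
ṁ = Q/Δh = 98400 / 693.32 = 141.92 kg/min

ṁ = 142 kg/min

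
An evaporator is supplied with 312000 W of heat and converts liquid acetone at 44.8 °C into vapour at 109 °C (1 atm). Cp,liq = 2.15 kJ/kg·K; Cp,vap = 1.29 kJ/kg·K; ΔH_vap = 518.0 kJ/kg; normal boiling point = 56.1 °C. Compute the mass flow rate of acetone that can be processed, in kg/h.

Δh = 2.15×(56.1−44.8) + 518.0 + 1.29×(109−56.1) = 610.54 kJ/kg
Q = 312000 W = 312 kJ/s = 1.1232e+06 kJ/h
ṁ = Q/Δh = 1.1232e+06 / 610.54 = 1839.7 kg/h

ṁ = 1840 kg/h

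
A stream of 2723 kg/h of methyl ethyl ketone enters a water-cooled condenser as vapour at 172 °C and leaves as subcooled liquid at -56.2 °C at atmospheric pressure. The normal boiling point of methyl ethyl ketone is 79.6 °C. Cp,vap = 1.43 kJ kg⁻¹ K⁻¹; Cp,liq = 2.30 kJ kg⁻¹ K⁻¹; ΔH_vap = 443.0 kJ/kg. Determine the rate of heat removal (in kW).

Q_c = 671 kW

vapour 172→79.6 °C: -132.13 kJ/kg
condensation at 79.6 °C: -443 kJ/kg
liquid 79.6→-56.2 °C: -312.34 kJ/kg
Δh = -132.13 + -443 + -312.34 = -887.47 kJ/kg
Q = ṁ·Δh = 2723 kg/h × -887.47 kJ/kg = -2.4166e+06 kJ/h
|Q| = 671.27 kW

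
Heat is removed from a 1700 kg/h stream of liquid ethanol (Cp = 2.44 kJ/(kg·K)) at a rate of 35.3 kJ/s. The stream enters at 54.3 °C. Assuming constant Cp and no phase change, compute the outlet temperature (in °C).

Q = 35.3 kJ/s = 127080 kJ/h
ΔT = Q/(ṁ·Cp) = 127080/(1700×2.44) = 30.636 K
T_out = 54.3 − 30.636 = 23.664 °C

T_out = 23.7 °C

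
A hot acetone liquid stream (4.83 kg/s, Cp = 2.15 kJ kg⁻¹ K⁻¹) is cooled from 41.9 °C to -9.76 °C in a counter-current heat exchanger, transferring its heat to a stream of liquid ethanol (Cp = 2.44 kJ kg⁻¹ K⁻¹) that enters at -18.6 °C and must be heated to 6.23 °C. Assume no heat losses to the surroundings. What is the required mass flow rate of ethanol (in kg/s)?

Heat released by hot stream: Q = 4.83 × 2.15 × (41.9 − -9.76) = 536.46 kJ/s
Energy balance on cold side (adiabatic exchanger): Q = ṁ_c·Cp_c·(T_c,out − T_c,in)
ṁ_c = 536.46 / [2.44 × (6.23 − -18.6)] = 8.8547 kg/s

ṁ_c = 8.85 kg/s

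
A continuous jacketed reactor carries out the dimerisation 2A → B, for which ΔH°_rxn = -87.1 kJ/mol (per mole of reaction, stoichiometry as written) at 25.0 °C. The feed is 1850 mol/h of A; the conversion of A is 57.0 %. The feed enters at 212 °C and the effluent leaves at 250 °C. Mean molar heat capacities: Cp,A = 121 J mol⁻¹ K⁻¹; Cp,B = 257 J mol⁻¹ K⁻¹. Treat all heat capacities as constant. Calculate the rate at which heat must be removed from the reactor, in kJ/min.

Q_out = 594 kJ/min

Extent of reaction ξ = 0.570 × 1850 / 2 = 527.25 mol/h
Reaction term: ξ·ΔH°_rxn = 527.25 × -87.1 = -45923 kJ/h
Sensible, feed 212→25 °C: -41860 kJ/h
Outlet flows (mol/h): A 795.5, B 527.25
Sensible, products 25→250 °C: 52146 kJ/h
Q = ΔH = -35638 kJ/h = -9.8994 kW
Heat removed = 593.96 kJ/min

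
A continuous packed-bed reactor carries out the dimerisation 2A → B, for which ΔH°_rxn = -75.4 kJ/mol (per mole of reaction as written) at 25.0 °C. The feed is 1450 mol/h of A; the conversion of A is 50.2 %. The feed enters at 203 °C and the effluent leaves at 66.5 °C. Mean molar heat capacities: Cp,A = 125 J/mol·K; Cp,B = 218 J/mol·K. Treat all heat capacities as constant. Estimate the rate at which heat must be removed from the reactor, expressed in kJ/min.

Q_out = 878 kJ/min

Extent of reaction ξ = 0.502 × 1450 / 2 = 363.95 mol/h
Reaction term: ξ·ΔH°_rxn = 363.95 × -75.4 = -27442 kJ/h
Sensible, feed 203→25 °C: -32262 kJ/h
Outlet flows (mol/h): A 722.1, B 363.95
Sensible, products 25→66.5 °C: 7038.5 kJ/h
Q = ΔH = -52666 kJ/h = -14.629 kW
Heat removed = 877.76 kJ/min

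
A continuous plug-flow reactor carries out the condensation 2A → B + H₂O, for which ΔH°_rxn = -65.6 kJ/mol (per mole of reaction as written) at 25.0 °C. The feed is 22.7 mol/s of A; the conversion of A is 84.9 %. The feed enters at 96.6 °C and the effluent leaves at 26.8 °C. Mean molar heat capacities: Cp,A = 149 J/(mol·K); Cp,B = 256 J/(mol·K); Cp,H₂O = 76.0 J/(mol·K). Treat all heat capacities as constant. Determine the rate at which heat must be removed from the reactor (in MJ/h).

Q_out = 3120 MJ/h

Extent of reaction ξ = 0.849 × 22.7 / 2 = 9.6361 mol/s
Reaction term: ξ·ΔH°_rxn = 9.6361 × -65.6 = -632.13 kJ/s
Sensible, feed 96.6→25 °C: -242.17 kJ/s
Outlet flows (mol/s): A 3.4277, B 9.6361, H₂O 9.6361
Sensible, products 25→26.8 °C: 6.6779 kJ/s
Q = ΔH = -867.63 kJ/s = -867.63 kW
Heat removed = 3123.5 MJ/h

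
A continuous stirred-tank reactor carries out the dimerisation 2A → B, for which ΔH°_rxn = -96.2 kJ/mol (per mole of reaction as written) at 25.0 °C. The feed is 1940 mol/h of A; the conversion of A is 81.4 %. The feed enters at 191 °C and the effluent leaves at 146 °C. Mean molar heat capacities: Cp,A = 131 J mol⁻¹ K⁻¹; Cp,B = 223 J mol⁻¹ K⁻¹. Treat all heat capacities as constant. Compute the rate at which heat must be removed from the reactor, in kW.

Extent of reaction ξ = 0.814 × 1940 / 2 = 789.58 mol/h
Reaction term: ξ·ΔH°_rxn = 789.58 × -96.2 = -75958 kJ/h
Sensible, feed 191→25 °C: -42187 kJ/h
Outlet flows (mol/h): A 360.84, B 789.58
Sensible, products 25→146 °C: 27025 kJ/h
Q = ΔH = -91120 kJ/h = -25.311 kW
Heat removed = 25.311 kW

Q_out = 25.3 kW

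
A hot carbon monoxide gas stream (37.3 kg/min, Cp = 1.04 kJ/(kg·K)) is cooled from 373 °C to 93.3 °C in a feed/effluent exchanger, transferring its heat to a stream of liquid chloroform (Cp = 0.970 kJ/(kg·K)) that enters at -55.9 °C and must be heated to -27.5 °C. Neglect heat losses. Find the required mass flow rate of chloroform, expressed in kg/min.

ṁ_c = 394 kg/min

Heat released by hot stream: Q = 37.3 × 1.04 × (373 − 93.3) = 10850 kJ/min
Energy balance on cold side (adiabatic exchanger): Q = ṁ_c·Cp_c·(T_c,out − T_c,in)
ṁ_c = 10850 / [0.970 × (-27.5 − -55.9)] = 393.86 kg/min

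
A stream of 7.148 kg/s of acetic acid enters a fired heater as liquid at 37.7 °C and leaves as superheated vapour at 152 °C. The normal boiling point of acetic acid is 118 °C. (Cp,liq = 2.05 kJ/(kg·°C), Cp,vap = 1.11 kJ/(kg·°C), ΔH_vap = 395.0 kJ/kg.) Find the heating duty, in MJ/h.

liquid 37.7→118 °C: 164.61 kJ/kg
vaporisation at 118 °C: 395 kJ/kg
vapour 118→152 °C: 37.74 kJ/kg
Δh = 164.61 + 395 + 37.74 = 597.36 kJ/kg
Q = ṁ·Δh = 7.148 kg/s × 597.36 kJ/kg = 4269.9 kJ/s
|Q| = 4269.9 kW = 15372 MJ/h

Q = 15400 MJ/h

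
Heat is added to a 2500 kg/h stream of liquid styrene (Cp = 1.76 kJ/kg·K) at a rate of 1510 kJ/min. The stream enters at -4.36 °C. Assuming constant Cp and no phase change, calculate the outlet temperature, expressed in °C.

Q = 1510 kJ/min = 90600 kJ/h
ΔT = Q/(ṁ·Cp) = 90600/(2500×1.76) = 20.591 K
T_out = -4.36 + 20.591 = 16.231 °C

T_out = 16.2 °C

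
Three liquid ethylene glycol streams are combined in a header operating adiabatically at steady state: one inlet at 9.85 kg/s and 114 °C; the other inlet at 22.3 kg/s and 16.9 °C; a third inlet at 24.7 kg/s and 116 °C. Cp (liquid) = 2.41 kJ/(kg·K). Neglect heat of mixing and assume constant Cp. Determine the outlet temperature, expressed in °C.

Energy balance with Q = 0: Σ ṁᵢCp,ᵢ(T_out − Tᵢ) = 0
Σ ṁᵢCp,ᵢTᵢ = 9.85×2.41×114 + 22.3×2.41×16.9 + 24.7×2.41×116 = 10520
Σ ṁᵢCp,ᵢ = 9.85×2.41 + 22.3×2.41 + 24.7×2.41 = 137.01
T_out = 10520 / 137.01 = 76.78 °C

T_out = 76.8 °C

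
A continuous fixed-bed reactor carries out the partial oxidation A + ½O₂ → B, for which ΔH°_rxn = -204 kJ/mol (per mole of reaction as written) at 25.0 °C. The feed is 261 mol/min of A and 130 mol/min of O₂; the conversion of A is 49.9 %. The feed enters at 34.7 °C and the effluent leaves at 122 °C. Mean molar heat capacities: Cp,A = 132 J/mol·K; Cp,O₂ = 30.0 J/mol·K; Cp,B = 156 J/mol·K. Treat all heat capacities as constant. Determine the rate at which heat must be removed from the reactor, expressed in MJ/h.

Q_out = 1390 MJ/h

Extent of reaction ξ = 0.499 × 261 = 130.24 mol/min
Reaction term: ξ·ΔH°_rxn = 130.24 × -204 = -26569 kJ/min
Sensible, feed 34.7→25 °C: -372.01 kJ/min
Outlet flows (mol/min): A 130.76, O₂ 64.88, B 130.24
Sensible, products 25→122 °C: 3833.8 kJ/min
Q = ΔH = -23107 kJ/min = -385.12 kW
Heat removed = 1386.4 MJ/h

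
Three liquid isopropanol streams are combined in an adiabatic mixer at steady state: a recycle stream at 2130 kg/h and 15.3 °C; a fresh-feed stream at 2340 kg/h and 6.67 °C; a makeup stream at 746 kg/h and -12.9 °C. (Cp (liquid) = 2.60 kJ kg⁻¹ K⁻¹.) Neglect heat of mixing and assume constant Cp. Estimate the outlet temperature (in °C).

T_out = 7.40 °C

No heat crosses the boundary, so H_out = H_in.
T_out = Σ ṁᵢCp,ᵢTᵢ / Σ ṁᵢCp,ᵢ
      = 100290 / 13562 = 7.3952 °C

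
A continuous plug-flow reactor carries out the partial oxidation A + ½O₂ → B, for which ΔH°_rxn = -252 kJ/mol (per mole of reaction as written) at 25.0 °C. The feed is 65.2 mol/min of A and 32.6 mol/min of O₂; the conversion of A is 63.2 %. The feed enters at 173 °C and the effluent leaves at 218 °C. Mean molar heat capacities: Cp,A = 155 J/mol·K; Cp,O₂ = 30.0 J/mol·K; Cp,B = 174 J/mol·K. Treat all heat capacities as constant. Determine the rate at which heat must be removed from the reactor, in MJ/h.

Q_out = 591 MJ/h

Extent of reaction ξ = 0.632 × 65.2 = 41.206 mol/min
Reaction term: ξ·ΔH°_rxn = 41.206 × -252 = -10384 kJ/min
Sensible, feed 173→25 °C: -1640.4 kJ/min
Outlet flows (mol/min): A 23.994, O₂ 11.997, B 41.206
Sensible, products 25→218 °C: 2171 kJ/min
Q = ΔH = -9853.4 kJ/min = -164.22 kW
Heat removed = 591.21 MJ/h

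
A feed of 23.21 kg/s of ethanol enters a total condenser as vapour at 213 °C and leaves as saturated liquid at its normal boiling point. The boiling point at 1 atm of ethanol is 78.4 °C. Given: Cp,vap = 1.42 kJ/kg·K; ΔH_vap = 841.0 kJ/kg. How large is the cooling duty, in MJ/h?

vapour 213→78.4 °C: -191.13 kJ/kg
condensation at 78.4 °C: -841 kJ/kg
Δh = -191.13 + -841 = -1032.1 kJ/kg
Q = ṁ·Δh = 23.21 kg/s × -1032.1 kJ/kg = -23956 kJ/s
|Q| = 23956 kW = 86241 MJ/h

Q_c = 86200 MJ/h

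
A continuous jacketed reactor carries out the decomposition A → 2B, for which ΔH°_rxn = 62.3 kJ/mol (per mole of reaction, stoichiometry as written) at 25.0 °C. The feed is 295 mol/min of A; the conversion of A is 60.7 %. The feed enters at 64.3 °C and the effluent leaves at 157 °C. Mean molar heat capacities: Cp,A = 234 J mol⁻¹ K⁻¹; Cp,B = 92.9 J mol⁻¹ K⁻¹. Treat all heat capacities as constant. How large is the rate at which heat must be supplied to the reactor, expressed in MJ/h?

Extent of reaction ξ = 0.607 × 295 = 179.06 mol/min
Reaction term: ξ·ΔH°_rxn = 179.06 × 62.3 = 11156 kJ/min
Sensible, feed 64.3→25 °C: -2712.9 kJ/min
Outlet flows (mol/min): A 115.94, B 358.13
Sensible, products 25→157 °C: 7972.7 kJ/min
Q = ΔH = 16416 kJ/min = 273.59 kW
Heat supplied = 984.93 MJ/h

Q_in = 985 MJ/h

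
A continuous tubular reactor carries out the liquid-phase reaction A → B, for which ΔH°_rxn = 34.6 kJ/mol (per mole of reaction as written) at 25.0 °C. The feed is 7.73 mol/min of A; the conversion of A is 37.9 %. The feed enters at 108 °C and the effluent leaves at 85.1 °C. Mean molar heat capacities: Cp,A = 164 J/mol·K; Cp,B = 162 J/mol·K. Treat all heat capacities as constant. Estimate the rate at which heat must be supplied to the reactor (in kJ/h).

Q_in = 4320 kJ/h

Extent of reaction ξ = 0.379 × 7.73 = 2.9297 mol/min
Reaction term: ξ·ΔH°_rxn = 2.9297 × 34.6 = 101.37 kJ/min
Sensible, feed 108→25 °C: -105.22 kJ/min
Outlet flows (mol/min): A 4.8003, B 2.9297
Sensible, products 25→85.1 °C: 75.838 kJ/min
Q = ΔH = 71.984 kJ/min = 1.1997 kW
Heat supplied = 4319 kJ/h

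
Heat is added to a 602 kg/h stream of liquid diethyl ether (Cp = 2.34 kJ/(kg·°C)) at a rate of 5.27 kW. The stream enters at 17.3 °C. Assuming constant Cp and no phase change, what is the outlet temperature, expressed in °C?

Q = 5.27 kW = 18972 kJ/h
ΔT = Q/(ṁ·Cp) = 18972/(602×2.34) = 13.468 K
T_out = 17.3 + 13.468 = 30.768 °C

T_out = 30.8 °C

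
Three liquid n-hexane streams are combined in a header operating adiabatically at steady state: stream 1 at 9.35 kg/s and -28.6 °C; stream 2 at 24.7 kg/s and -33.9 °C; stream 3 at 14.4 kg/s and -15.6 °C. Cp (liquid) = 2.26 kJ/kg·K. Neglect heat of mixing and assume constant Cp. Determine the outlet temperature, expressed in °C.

T_out = -27.4 °C

Adiabatic, steady state ⇒ Σ ṁᵢCp,ᵢ(T_out − Tᵢ) = 0
Σ ṁᵢCp,ᵢTᵢ = 9.35×2.26×-28.6 + 24.7×2.26×-33.9 + 14.4×2.26×-15.6 = -3004.4
Σ ṁᵢCp,ᵢ = 9.35×2.26 + 24.7×2.26 + 14.4×2.26 = 109.5
T_out = -3004.4 / 109.5 = -27.438 °C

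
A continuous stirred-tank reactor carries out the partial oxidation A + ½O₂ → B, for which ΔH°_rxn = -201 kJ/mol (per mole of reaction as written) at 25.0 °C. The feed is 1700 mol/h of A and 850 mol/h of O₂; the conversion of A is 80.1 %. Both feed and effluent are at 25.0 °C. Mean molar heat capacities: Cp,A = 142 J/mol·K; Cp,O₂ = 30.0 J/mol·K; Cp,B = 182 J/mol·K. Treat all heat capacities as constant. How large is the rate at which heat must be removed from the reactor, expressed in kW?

Extent of reaction ξ = 0.801 × 1700 = 1361.7 mol/h
Reaction term: ξ·ΔH°_rxn = 1361.7 × -201 = -273700 kJ/h
Q = ΔH = -273700 kJ/h = -76.028 kW
Heat removed = 76.028 kW

Q_out = 76.0 kW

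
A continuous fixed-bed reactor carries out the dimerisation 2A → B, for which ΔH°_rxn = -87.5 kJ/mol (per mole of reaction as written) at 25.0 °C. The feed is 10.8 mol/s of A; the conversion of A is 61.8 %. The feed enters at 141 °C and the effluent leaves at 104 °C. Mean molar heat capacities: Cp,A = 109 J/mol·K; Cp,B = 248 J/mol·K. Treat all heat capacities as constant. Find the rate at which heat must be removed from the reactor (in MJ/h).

Q_out = 1180 MJ/h

Extent of reaction ξ = 0.618 × 10.8 / 2 = 3.3372 mol/s
Reaction term: ξ·ΔH°_rxn = 3.3372 × -87.5 = -292 kJ/s
Sensible, feed 141→25 °C: -136.56 kJ/s
Outlet flows (mol/s): A 4.1256, B 3.3372
Sensible, products 25→104 °C: 100.91 kJ/s
Q = ΔH = -327.65 kJ/s = -327.65 kW
Heat removed = 1179.5 MJ/h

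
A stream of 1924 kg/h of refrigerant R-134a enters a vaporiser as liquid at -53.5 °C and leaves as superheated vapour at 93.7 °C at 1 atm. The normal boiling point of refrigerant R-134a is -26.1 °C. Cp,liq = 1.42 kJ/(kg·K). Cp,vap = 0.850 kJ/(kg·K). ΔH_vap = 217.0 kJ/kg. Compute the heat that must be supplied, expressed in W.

Q = 191000 W

liquid -53.5→-26.1 °C: 38.908 kJ/kg
vaporisation at -26.1 °C: 217 kJ/kg
vapour -26.1→93.7 °C: 101.83 kJ/kg
Δh = 38.908 + 217 + 101.83 = 357.74 kJ/kg
Q = ṁ·Δh = 1924 kg/h × 357.74 kJ/kg = 688290 kJ/h
|Q| = 191.19 kW = 191190 W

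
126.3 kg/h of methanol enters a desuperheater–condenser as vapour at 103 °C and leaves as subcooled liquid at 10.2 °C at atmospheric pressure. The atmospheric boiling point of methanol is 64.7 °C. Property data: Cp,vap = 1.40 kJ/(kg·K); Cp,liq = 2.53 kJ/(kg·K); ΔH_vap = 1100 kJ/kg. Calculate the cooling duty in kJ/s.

Q_c = 45.3 kJ/s

vapour 103→64.7 °C: -53.62 kJ/kg
condensation at 64.7 °C: -1100 kJ/kg
liquid 64.7→10.2 °C: -137.88 kJ/kg
Δh = -53.62 + -1100 + -137.88 = -1291.5 kJ/kg
Q = ṁ·Δh = 126.3 kg/h × -1291.5 kJ/kg = -163120 kJ/h
|Q| = 45.31 kW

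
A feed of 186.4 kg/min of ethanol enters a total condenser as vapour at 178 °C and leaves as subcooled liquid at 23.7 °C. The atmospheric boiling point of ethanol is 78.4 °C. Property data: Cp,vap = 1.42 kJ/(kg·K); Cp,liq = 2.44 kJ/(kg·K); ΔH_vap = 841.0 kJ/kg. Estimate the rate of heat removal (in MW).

vapour 178→78.4 °C: -141.43 kJ/kg
condensation at 78.4 °C: -841 kJ/kg
liquid 78.4→23.7 °C: -133.47 kJ/kg
Δh = -141.43 + -841 + -133.47 = -1115.9 kJ/kg
Q = ṁ·Δh = 186.4 kg/min × -1115.9 kJ/kg = -208000 kJ/min
|Q| = 3466.7 kW = 3.4667 MW

Q_c = 3.47 MW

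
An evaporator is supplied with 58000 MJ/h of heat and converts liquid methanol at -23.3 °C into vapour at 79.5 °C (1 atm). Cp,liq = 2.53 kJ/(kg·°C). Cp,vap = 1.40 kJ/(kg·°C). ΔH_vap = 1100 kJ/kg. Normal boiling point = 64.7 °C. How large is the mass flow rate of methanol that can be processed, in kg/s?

Δh = 2.53×(64.7−-23.3) + 1100 + 1.40×(79.5−64.7) = 1343.4 kJ/kg
Q = 58000 MJ/h = 16111 kJ/s = 16111 kJ/s
ṁ = Q/Δh = 16111 / 1343.4 = 11.993 kg/s

ṁ = 12.0 kg/s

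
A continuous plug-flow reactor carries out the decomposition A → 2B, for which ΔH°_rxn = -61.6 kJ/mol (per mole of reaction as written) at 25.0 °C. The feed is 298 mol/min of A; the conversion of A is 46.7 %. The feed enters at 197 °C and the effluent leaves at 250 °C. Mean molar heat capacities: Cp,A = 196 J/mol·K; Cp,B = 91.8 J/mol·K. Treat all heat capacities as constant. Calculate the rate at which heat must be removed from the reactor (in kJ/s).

Extent of reaction ξ = 0.467 × 298 = 139.17 mol/min
Reaction term: ξ·ΔH°_rxn = 139.17 × -61.6 = -8572.6 kJ/min
Sensible, feed 197→25 °C: -10046 kJ/min
Outlet flows (mol/min): A 158.83, B 278.33
Sensible, products 25→250 °C: 12754 kJ/min
Q = ΔH = -5865.3 kJ/min = -97.755 kW
Heat removed = 97.755 kJ/s

Q_out = 97.8 kJ/s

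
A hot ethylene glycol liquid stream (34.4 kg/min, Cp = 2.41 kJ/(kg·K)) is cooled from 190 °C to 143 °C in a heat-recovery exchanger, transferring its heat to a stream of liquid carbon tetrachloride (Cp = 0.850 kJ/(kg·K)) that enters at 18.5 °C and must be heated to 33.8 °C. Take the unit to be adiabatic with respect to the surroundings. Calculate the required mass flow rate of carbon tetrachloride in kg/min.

Heat released by hot stream: Q = 34.4 × 2.41 × (190 − 143) = 3896.5 kJ/min
Energy balance on cold side (adiabatic exchanger): Q = ṁ_c·Cp_c·(T_c,out − T_c,in)
ṁ_c = 3896.5 / [0.850 × (33.8 − 18.5)] = 299.61 kg/min

ṁ_c = 300 kg/min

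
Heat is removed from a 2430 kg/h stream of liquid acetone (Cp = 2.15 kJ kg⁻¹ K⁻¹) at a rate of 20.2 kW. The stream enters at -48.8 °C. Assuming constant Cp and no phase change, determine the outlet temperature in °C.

T_out = -62.7 °C

Q = 20.2 kW = 72720 kJ/h
ΔT = Q/(ṁ·Cp) = 72720/(2430×2.15) = 13.919 K
T_out = -48.8 − 13.919 = -62.719 °C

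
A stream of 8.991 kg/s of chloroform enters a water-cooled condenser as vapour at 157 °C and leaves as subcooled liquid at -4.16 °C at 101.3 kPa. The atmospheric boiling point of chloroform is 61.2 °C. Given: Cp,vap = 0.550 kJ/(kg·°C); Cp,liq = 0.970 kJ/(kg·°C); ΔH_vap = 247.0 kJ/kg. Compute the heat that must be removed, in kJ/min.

vapour 157→61.2 °C: -52.69 kJ/kg
condensation at 61.2 °C: -247 kJ/kg
liquid 61.2→-4.16 °C: -63.399 kJ/kg
Δh = -52.69 + -247 + -63.399 = -363.09 kJ/kg
Q = ṁ·Δh = 8.991 kg/s × -363.09 kJ/kg = -3264.5 kJ/s
|Q| = 3264.5 kW = 195870 kJ/min

Q_c = 196000 kJ/min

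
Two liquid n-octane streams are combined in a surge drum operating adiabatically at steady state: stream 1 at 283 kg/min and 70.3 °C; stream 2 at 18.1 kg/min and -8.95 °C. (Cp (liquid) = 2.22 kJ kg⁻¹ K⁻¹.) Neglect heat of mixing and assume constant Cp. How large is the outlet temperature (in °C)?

T_out = 65.5 °C

Adiabatic, steady state ⇒ Σ ṁᵢCp,ᵢ(T_out − Tᵢ) = 0
Σ ṁᵢCp,ᵢTᵢ = 283×2.22×70.3 + 18.1×2.22×-8.95 = 43807
Σ ṁᵢCp,ᵢ = 283×2.22 + 18.1×2.22 = 668.44
T_out = 43807 / 668.44 = 65.536 °C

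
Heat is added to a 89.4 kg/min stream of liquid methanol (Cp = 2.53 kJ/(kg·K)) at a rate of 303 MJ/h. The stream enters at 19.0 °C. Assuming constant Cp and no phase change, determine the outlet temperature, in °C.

T_out = 41.3 °C

Q = 303 MJ/h = 5050 kJ/min
ΔT = Q/(ṁ·Cp) = 5050/(89.4×2.53) = 22.327 K
T_out = 19.0 + 22.327 = 41.327 °C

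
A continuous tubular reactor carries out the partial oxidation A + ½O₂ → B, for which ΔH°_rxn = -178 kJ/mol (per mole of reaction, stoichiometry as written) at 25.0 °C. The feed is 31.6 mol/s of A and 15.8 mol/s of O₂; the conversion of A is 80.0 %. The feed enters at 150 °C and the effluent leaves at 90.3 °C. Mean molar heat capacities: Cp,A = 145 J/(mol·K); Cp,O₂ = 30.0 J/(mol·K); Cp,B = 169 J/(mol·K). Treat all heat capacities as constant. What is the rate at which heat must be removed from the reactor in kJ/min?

Q_out = 287000 kJ/min

Extent of reaction ξ = 0.800 × 31.6 = 25.28 mol/s
Reaction term: ξ·ΔH°_rxn = 25.28 × -178 = -4499.8 kJ/s
Sensible, feed 150→25 °C: -632 kJ/s
Outlet flows (mol/s): A 6.32, O₂ 3.16, B 25.28
Sensible, products 25→90.3 °C: 345.01 kJ/s
Q = ΔH = -4786.8 kJ/s = -4786.8 kW
Heat removed = 287210 kJ/min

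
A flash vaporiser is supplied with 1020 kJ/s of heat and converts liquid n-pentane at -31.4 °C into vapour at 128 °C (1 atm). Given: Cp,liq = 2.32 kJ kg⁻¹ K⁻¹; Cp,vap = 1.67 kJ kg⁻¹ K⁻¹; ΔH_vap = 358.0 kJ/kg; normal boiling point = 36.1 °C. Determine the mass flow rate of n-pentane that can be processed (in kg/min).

ṁ = 91.6 kg/min

Δh = 2.32×(36.1−-31.4) + 358.0 + 1.67×(128−36.1) = 668.07 kJ/kg
Q = 1020 kJ/s = 1020 kJ/s = 61200 kJ/min
ṁ = Q/Δh = 61200 / 668.07 = 91.607 kg/min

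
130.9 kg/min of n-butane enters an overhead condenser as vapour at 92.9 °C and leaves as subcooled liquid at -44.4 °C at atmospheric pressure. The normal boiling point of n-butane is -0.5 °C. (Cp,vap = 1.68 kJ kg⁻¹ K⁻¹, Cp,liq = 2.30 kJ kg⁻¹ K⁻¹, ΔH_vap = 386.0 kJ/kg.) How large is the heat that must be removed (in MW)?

vapour 92.9→-0.5 °C: -156.91 kJ/kg
condensation at -0.5 °C: -386 kJ/kg
liquid -0.5→-44.4 °C: -100.97 kJ/kg
Δh = -156.91 + -386 + -100.97 = -643.88 kJ/kg
Q = ṁ·Δh = 130.9 kg/min × -643.88 kJ/kg = -84284 kJ/min
|Q| = 1404.7 kW = 1.4047 MW

Q_c = 1.40 MW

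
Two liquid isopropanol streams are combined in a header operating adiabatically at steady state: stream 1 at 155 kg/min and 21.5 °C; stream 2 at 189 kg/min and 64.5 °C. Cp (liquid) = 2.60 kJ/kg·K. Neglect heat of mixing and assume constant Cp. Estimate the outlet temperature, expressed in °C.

T_out = 45.1 °C

Adiabatic, steady state ⇒ Σ ṁᵢCp,ᵢ(T_out − Tᵢ) = 0
T_out = Σ ṁᵢCp,ᵢTᵢ / Σ ṁᵢCp,ᵢ
      = 40360 / 894.4 = 45.125 °C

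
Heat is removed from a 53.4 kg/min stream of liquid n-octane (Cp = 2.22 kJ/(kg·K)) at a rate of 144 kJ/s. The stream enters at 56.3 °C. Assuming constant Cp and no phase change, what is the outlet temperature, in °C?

Q = 144 kJ/s = 8640 kJ/min
ΔT = Q/(ṁ·Cp) = 8640/(53.4×2.22) = 72.882 K
T_out = 56.3 − 72.882 = -16.582 °C

T_out = -16.6 °C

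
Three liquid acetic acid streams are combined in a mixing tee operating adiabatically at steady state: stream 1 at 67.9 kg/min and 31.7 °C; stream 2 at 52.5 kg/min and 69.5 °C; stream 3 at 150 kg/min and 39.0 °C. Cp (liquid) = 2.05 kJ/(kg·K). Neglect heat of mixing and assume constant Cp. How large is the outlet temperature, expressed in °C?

T_out = 43.1 °C

Energy balance with Q = 0: Σ ṁᵢCp,ᵢ(T_out − Tᵢ) = 0
Σ ṁᵢCp,ᵢTᵢ = 67.9×2.05×31.7 + 52.5×2.05×69.5 + 150×2.05×39.0 = 23885
Σ ṁᵢCp,ᵢ = 67.9×2.05 + 52.5×2.05 + 150×2.05 = 554.32
T_out = 23885 / 554.32 = 43.089 °C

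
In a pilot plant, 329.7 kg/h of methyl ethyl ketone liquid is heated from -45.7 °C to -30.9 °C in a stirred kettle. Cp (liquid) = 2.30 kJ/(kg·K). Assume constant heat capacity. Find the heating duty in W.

Q = 3120 W

Q = ṁ·Cp·ΔT = 329.7 × 2.30 × (-30.9 − -45.7) = 11223 kJ/h
Converting: 11223 / 3600 s = 3.1175 kW
Heating duty = 3117.5 W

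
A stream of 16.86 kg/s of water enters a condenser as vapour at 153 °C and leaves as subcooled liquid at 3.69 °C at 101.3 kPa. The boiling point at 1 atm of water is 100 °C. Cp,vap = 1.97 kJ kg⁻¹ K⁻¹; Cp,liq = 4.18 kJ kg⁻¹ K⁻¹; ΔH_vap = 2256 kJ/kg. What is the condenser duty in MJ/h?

Q_c = 168000 MJ/h

vapour 153→100 °C: -104.41 kJ/kg
condensation at 100 °C: -2256 kJ/kg
liquid 100→3.69 °C: -402.58 kJ/kg
Δh = -104.41 + -2256 + -402.58 = -2763 kJ/kg
Q = ṁ·Δh = 16.86 kg/s × -2763 kJ/kg = -46584 kJ/s
|Q| = 46584 kW = 167700 MJ/h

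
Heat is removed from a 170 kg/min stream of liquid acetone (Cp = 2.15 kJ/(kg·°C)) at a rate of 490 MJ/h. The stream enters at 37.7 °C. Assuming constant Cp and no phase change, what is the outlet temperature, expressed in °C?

Q = 490 MJ/h = 8166.7 kJ/min
ΔT = Q/(ṁ·Cp) = 8166.7/(170×2.15) = 22.344 K
T_out = 37.7 − 22.344 = 15.356 °C

T_out = 15.4 °C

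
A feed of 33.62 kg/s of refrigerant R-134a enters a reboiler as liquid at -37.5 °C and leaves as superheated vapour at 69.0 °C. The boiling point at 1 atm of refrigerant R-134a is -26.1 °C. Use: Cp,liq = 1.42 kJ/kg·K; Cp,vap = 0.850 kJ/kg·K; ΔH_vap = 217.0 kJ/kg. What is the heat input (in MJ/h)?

liquid -37.5→-26.1 °C: 16.188 kJ/kg
vaporisation at -26.1 °C: 217 kJ/kg
vapour -26.1→69.0 °C: 80.835 kJ/kg
Δh = 16.188 + 217 + 80.835 = 314.02 kJ/kg
Q = ṁ·Δh = 33.62 kg/s × 314.02 kJ/kg = 10557 kJ/s
|Q| = 10557 kW = 38007 MJ/h

Q = 38000 MJ/h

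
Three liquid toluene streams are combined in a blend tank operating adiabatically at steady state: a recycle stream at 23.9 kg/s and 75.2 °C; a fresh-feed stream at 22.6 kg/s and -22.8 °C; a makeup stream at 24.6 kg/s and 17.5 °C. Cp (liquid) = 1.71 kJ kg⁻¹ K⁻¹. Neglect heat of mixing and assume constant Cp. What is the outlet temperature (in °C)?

T_out = 24.1 °C

No heat crosses the boundary, so H_out = H_in.
T_out = Σ ṁᵢCp,ᵢTᵢ / Σ ṁᵢCp,ᵢ
      = 2928.4 / 121.58 = 24.086 °C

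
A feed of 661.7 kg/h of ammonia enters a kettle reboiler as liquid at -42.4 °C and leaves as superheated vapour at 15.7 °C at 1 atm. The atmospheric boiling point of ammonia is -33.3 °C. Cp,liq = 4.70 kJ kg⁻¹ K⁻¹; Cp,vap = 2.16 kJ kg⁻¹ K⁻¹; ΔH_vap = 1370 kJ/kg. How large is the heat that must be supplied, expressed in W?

Q = 279000 W

liquid -42.4→-33.3 °C: 42.77 kJ/kg
vaporisation at -33.3 °C: 1370 kJ/kg
vapour -33.3→15.7 °C: 105.84 kJ/kg
Δh = 42.77 + 1370 + 105.84 = 1518.6 kJ/kg
Q = ṁ·Δh = 661.7 kg/h × 1518.6 kJ/kg = 1.0049e+06 kJ/h
|Q| = 279.13 kW = 279130 W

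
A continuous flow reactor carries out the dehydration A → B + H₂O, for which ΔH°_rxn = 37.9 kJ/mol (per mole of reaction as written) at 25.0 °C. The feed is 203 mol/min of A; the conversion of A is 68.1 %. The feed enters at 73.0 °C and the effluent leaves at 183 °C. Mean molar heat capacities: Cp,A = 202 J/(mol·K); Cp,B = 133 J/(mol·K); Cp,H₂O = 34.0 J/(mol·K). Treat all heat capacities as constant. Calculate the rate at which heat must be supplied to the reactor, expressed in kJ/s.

Q_in = 150 kJ/s

Extent of reaction ξ = 0.681 × 203 = 138.24 mol/min
Reaction term: ξ·ΔH°_rxn = 138.24 × 37.9 = 5239.4 kJ/min
Sensible, feed 73.0→25 °C: -1968.3 kJ/min
Outlet flows (mol/min): A 64.757, B 138.24, H₂O 138.24
Sensible, products 25→183 °C: 5714.5 kJ/min
Q = ΔH = 8985.6 kJ/min = 149.76 kW
Heat supplied = 149.76 kJ/s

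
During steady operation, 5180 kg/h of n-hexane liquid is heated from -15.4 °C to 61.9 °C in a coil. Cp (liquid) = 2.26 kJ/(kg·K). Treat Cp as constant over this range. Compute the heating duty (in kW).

Q = ṁ·Cp·ΔT = 5180 × 2.26 × (61.9 − -15.4) = 904940 kJ/h
Converting: 904940 / 3600 s = 251.37 kW

Q = 251 kW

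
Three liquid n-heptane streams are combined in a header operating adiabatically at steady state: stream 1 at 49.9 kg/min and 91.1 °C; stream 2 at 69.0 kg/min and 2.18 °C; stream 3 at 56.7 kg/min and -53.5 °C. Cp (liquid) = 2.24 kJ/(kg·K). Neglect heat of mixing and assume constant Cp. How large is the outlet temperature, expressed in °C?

Adiabatic, steady state ⇒ Σ ṁᵢCp,ᵢ(T_out − Tᵢ) = 0
Σ ṁᵢCp,ᵢTᵢ = 49.9×2.24×91.1 + 69.0×2.24×2.18 + 56.7×2.24×-53.5 = 3724.8
Σ ṁᵢCp,ᵢ = 49.9×2.24 + 69.0×2.24 + 56.7×2.24 = 393.34
T_out = 3724.8 / 393.34 = 9.4696 °C

T_out = 9.47 °C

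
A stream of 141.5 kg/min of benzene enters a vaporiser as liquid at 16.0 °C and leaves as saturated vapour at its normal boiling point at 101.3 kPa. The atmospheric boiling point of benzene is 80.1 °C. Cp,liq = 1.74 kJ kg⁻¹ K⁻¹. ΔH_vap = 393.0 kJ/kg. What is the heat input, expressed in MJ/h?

liquid 16.0→80.1 °C: 111.53 kJ/kg
vaporisation at 80.1 °C: 393 kJ/kg
Δh = 111.53 + 393 = 504.53 kJ/kg
Q = ṁ·Δh = 141.5 kg/min × 504.53 kJ/kg = 71392 kJ/min
|Q| = 1189.9 kW = 4283.5 MJ/h

Q = 4280 MJ/h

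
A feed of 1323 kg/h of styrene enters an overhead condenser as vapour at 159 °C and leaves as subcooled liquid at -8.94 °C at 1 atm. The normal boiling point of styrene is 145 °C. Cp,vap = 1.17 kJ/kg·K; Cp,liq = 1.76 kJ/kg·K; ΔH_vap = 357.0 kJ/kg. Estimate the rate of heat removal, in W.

Q_c = 237000 W

vapour 159→145 °C: -16.38 kJ/kg
condensation at 145 °C: -357 kJ/kg
liquid 145→-8.94 °C: -270.93 kJ/kg
Δh = -16.38 + -357 + -270.93 = -644.31 kJ/kg
Q = ṁ·Δh = 1323 kg/h × -644.31 kJ/kg = -852430 kJ/h
|Q| = 236.79 kW = 236790 W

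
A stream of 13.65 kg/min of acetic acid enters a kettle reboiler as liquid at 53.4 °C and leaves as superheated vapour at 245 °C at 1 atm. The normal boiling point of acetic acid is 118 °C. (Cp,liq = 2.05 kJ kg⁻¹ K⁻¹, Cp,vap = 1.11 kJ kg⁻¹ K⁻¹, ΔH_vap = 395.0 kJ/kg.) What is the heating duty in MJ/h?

liquid 53.4→118 °C: 132.43 kJ/kg
vaporisation at 118 °C: 395 kJ/kg
vapour 118→245 °C: 140.97 kJ/kg
Δh = 132.43 + 395 + 140.97 = 668.4 kJ/kg
Q = ṁ·Δh = 13.65 kg/min × 668.4 kJ/kg = 9123.7 kJ/min
|Q| = 152.06 kW = 547.42 MJ/h

Q = 547 MJ/h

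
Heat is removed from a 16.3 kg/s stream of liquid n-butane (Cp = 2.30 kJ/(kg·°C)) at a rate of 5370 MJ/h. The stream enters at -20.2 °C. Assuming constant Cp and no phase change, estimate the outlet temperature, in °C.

Q = 5370 MJ/h = 1491.7 kJ/s
ΔT = Q/(ṁ·Cp) = 1491.7/(16.3×2.30) = 39.788 K
T_out = -20.2 − 39.788 = -59.988 °C

T_out = -60.0 °C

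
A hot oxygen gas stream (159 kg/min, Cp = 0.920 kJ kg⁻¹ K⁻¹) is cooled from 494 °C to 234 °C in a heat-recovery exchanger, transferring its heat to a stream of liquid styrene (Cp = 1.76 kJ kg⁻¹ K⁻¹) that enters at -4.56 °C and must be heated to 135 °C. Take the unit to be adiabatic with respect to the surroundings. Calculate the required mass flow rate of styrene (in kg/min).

Heat released by hot stream: Q = 159 × 0.920 × (494 − 234) = 38033 kJ/min
Energy balance on cold side (adiabatic exchanger): Q = ṁ_c·Cp_c·(T_c,out − T_c,in)
ṁ_c = 38033 / [1.76 × (135 − -4.56)] = 154.84 kg/min

ṁ_c = 155 kg/min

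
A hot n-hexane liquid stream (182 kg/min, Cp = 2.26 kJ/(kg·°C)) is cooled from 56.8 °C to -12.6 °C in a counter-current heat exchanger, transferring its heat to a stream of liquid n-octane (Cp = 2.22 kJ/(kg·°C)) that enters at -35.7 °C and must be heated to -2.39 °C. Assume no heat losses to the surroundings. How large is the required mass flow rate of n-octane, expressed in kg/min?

ṁ_c = 386 kg/min

Heat released by hot stream: Q = 182 × 2.26 × (56.8 − -12.6) = 28546 kJ/min
Energy balance on cold side (adiabatic exchanger): Q = ṁ_c·Cp_c·(T_c,out − T_c,in)
ṁ_c = 28546 / [2.22 × (-2.39 − -35.7)] = 386.02 kg/min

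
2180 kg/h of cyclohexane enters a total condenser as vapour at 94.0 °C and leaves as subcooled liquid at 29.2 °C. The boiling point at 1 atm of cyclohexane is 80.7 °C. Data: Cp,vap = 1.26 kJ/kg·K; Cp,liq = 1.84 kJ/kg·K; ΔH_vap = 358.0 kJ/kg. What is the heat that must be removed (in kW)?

vapour 94.0→80.7 °C: -16.758 kJ/kg
condensation at 80.7 °C: -358 kJ/kg
liquid 80.7→29.2 °C: -94.76 kJ/kg
Δh = -16.758 + -358 + -94.76 = -469.52 kJ/kg
Q = ṁ·Δh = 2180 kg/h × -469.52 kJ/kg = -1.0235e+06 kJ/h
|Q| = 284.32 kW

Q_c = 284 kW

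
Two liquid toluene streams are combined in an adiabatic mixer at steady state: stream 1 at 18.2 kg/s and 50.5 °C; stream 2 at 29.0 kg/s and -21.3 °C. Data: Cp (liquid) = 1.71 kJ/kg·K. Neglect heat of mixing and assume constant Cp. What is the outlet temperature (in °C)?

Energy balance with Q = 0: Σ ṁᵢCp,ᵢ(T_out − Tᵢ) = 0
T_out = Σ ṁᵢCp,ᵢTᵢ / Σ ṁᵢCp,ᵢ
      = 515.39 / 80.712 = 6.3856 °C

T_out = 6.39 °C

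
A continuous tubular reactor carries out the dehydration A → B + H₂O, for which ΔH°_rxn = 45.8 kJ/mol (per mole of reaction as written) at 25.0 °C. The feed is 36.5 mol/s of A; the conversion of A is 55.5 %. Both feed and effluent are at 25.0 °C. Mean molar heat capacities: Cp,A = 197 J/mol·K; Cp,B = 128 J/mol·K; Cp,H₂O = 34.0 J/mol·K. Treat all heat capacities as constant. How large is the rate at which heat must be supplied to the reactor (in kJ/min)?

Extent of reaction ξ = 0.555 × 36.5 = 20.258 mol/s
Reaction term: ξ·ΔH°_rxn = 20.258 × 45.8 = 927.79 kJ/s
Q = ΔH = 927.79 kJ/s = 927.79 kW
Heat supplied = 55668 kJ/min

Q_in = 55700 kJ/min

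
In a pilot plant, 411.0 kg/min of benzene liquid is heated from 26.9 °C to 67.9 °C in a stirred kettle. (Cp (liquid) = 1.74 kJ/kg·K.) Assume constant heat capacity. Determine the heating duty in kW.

Q = ṁ·Cp·ΔT = 411.0 × 1.74 × (67.9 − 26.9) = 29321 kJ/min
Converting: 29321 / 60 s = 488.68 kW

Q = 489 kW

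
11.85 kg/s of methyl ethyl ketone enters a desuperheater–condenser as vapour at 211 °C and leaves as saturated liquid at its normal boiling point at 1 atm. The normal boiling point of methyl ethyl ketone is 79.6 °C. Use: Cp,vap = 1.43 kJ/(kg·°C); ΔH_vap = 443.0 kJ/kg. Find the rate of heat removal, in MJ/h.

Q_c = 26900 MJ/h

vapour 211→79.6 °C: -187.9 kJ/kg
condensation at 79.6 °C: -443 kJ/kg
Δh = -187.9 + -443 = -630.9 kJ/kg
Q = ṁ·Δh = 11.85 kg/s × -630.9 kJ/kg = -7476.2 kJ/s
|Q| = 7476.2 kW = 26914 MJ/h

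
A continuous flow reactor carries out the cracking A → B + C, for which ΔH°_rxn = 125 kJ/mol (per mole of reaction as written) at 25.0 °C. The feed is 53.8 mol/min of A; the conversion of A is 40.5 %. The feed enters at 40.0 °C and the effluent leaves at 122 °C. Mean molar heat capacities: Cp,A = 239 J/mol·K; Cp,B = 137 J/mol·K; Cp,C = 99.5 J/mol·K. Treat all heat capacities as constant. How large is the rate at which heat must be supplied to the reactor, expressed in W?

Q_in = 62900 W

Extent of reaction ξ = 0.405 × 53.8 = 21.789 mol/min
Reaction term: ξ·ΔH°_rxn = 21.789 × 125 = 2723.6 kJ/min
Sensible, feed 40.0→25 °C: -192.87 kJ/min
Outlet flows (mol/min): A 32.011, B 21.789, C 21.789
Sensible, products 25→122 °C: 1242 kJ/min
Q = ΔH = 3772.7 kJ/min = 62.879 kW
Heat supplied = 62879 W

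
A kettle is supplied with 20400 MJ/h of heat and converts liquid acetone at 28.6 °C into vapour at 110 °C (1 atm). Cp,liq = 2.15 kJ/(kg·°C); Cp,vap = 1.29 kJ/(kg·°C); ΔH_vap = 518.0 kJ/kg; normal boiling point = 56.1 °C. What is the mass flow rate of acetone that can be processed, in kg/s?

Δh = 2.15×(56.1−28.6) + 518.0 + 1.29×(110−56.1) = 646.66 kJ/kg
Q = 20400 MJ/h = 5666.7 kJ/s = 5666.7 kJ/s
ṁ = Q/Δh = 5666.7 / 646.66 = 8.763 kg/s

ṁ = 8.76 kg/s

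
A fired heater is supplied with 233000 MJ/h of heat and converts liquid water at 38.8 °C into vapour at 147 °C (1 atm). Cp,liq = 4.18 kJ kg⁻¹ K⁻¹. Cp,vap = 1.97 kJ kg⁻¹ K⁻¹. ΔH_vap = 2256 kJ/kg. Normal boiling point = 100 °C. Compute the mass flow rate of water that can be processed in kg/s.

ṁ = 24.9 kg/s

Δh = 4.18×(100−38.8) + 2256 + 1.97×(147−100) = 2604.4 kJ/kg
Q = 233000 MJ/h = 64722 kJ/s = 64722 kJ/s
ṁ = Q/Δh = 64722 / 2604.4 = 24.851 kg/s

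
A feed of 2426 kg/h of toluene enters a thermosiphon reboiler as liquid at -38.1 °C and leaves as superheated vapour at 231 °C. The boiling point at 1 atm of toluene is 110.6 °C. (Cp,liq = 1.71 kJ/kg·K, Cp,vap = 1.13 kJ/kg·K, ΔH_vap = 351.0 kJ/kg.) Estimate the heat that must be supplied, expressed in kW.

liquid -38.1→110.6 °C: 254.28 kJ/kg
vaporisation at 110.6 °C: 351 kJ/kg
vapour 110.6→231 °C: 136.05 kJ/kg
Δh = 254.28 + 351 + 136.05 = 741.33 kJ/kg
Q = ṁ·Δh = 2426 kg/h × 741.33 kJ/kg = 1.7985e+06 kJ/h
|Q| = 499.57 kW

Q = 500 kW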